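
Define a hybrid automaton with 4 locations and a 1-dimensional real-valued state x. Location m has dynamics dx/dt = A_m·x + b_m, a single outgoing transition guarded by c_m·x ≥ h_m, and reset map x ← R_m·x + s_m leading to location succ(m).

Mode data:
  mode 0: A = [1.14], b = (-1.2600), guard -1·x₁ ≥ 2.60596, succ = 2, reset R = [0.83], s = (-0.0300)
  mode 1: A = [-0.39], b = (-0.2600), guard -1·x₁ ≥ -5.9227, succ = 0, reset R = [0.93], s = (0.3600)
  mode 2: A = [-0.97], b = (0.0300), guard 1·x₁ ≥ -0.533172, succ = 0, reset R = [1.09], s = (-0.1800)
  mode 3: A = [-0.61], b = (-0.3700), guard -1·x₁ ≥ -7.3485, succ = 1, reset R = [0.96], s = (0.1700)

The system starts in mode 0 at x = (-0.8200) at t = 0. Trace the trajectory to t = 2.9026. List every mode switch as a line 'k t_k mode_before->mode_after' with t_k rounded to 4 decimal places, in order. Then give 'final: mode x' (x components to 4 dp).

Mode 0: guard c·x = 2.6060 hit at Δt = 0.5757 (t = 0.5757), x⁻ = (-2.6060) → reset → x⁺ = (-2.1929), jump to mode 2
Mode 2: guard c·x = -0.5332 hit at Δt = 1.4142 (t = 1.9899), x⁻ = (-0.5332) → reset → x⁺ = (-0.7612), jump to mode 0
Mode 0: guard c·x = 2.6060 hit at Δt = 0.6029 (t = 2.5928), x⁻ = (-2.6060) → reset → x⁺ = (-2.1929), jump to mode 2
Mode 2: flow for 0.3098 to horizon, guard not reached → x = (-1.6158)

1 0.5757 0->2
2 1.9899 2->0
3 2.5928 0->2
final: 2 -1.6158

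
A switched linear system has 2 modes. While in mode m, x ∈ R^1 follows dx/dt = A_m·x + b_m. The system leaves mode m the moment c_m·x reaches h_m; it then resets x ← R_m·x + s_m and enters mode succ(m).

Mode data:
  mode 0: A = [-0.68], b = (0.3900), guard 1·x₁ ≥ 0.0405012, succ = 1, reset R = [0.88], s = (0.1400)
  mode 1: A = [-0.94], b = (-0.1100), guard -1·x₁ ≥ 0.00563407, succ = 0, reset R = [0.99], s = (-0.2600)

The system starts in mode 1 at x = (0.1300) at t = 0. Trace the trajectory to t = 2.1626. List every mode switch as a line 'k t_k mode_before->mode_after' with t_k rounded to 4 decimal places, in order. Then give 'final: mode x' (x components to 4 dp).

1 0.8473 1->0
2 1.5146 0->1
final: 1 0.0421

Mode 1: guard c·x = 0.0056 hit at Δt = 0.8473 (t = 0.8473), x⁻ = (-0.0056) → reset → x⁺ = (-0.2656), jump to mode 0
Mode 0: guard c·x = 0.0405 hit at Δt = 0.6673 (t = 1.5146), x⁻ = (0.0405) → reset → x⁺ = (0.1756), jump to mode 1
Mode 1: flow for 0.6480 to horizon, guard not reached → x = (0.0421)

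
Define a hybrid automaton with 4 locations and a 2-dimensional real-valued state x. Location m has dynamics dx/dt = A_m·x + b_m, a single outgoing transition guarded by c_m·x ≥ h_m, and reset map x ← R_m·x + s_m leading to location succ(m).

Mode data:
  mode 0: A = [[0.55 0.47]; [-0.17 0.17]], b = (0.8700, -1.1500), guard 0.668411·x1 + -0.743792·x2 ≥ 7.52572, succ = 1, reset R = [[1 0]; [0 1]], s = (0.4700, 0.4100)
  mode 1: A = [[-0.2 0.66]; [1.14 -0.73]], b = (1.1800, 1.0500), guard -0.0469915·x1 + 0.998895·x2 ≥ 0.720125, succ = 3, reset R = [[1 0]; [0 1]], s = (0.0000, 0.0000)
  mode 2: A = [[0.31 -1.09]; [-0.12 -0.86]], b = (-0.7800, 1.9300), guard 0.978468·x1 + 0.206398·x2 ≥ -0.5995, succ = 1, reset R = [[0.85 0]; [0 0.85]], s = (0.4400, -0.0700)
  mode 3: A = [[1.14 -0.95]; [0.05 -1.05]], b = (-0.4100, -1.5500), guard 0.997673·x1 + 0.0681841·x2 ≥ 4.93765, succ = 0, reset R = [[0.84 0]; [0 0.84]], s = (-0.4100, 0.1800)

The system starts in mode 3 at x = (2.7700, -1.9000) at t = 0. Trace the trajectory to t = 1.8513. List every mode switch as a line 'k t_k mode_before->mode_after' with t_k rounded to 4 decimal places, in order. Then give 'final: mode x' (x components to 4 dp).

Mode 3: guard c·x = 4.9376 hit at Δt = 0.4051 (t = 0.4051), x⁻ = (5.0646, -1.6885) → reset → x⁺ = (3.8442, -1.2384), jump to mode 0
Mode 0: guard c·x = 7.5257 hit at Δt = 1.1324 (t = 1.5375), x⁻ = (6.7560, -4.0468) → reset → x⁺ = (7.2260, -3.6368), jump to mode 1
Mode 1: flow for 0.3138 to horizon, guard not reached → x = (6.7604, -0.3834)

1 0.4051 3->0
2 1.5375 0->1
final: 1 6.7604 -0.3834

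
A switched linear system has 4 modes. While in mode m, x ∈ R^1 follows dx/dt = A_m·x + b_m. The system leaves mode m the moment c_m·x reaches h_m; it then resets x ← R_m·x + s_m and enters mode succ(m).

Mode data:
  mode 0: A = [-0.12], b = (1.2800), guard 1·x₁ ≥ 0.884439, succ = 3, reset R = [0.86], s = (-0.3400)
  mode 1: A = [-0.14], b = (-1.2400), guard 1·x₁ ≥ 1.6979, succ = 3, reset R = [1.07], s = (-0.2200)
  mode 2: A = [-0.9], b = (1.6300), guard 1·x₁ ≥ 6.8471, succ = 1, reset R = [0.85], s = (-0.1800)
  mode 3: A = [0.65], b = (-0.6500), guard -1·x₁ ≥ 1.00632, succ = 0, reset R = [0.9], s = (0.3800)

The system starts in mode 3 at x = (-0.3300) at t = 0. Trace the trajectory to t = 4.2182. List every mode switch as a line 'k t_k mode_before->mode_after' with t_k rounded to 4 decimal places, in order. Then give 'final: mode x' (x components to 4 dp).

1 0.6325 3->0
2 1.7547 0->3
3 3.6656 3->0
final: 0 0.1924

Mode 3: guard c·x = 1.0063 hit at Δt = 0.6325 (t = 0.6325), x⁻ = (-1.0063) → reset → x⁺ = (-0.5257), jump to mode 0
Mode 0: guard c·x = 0.8844 hit at Δt = 1.1222 (t = 1.7547), x⁻ = (0.8844) → reset → x⁺ = (0.4206), jump to mode 3
Mode 3: guard c·x = 1.0063 hit at Δt = 1.9109 (t = 3.6656), x⁻ = (-1.0063) → reset → x⁺ = (-0.5257), jump to mode 0
Mode 0: flow for 0.5526 to horizon, guard not reached → x = (0.1924)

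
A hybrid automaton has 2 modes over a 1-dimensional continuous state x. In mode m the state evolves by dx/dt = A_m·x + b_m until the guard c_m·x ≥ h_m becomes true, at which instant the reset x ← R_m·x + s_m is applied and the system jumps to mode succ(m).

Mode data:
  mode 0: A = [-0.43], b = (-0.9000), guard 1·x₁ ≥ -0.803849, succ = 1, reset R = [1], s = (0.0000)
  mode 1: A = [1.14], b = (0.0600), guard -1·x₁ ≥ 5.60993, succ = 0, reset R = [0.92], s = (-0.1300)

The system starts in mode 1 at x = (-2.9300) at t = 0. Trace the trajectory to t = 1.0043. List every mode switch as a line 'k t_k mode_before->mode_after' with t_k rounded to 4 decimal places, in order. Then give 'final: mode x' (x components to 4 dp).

1 0.5774 1->0
final: 0 -4.7548

Mode 1: guard c·x = 5.6099 hit at Δt = 0.5774 (t = 0.5774), x⁻ = (-5.6099) → reset → x⁺ = (-5.2911), jump to mode 0
Mode 0: flow for 0.4269 to horizon, guard not reached → x = (-4.7548)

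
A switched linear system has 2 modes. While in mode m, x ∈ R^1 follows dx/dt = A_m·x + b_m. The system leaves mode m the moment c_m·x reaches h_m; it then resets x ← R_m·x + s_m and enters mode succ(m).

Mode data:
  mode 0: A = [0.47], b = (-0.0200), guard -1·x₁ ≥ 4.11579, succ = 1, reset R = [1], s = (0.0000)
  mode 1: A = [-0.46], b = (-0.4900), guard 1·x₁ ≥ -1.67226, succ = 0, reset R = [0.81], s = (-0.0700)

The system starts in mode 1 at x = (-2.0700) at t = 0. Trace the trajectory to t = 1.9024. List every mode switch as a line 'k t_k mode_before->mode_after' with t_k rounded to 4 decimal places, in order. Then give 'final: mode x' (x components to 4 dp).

Mode 1: guard c·x = -1.6723 hit at Δt = 1.0955 (t = 1.0955), x⁻ = (-1.6723) → reset → x⁺ = (-1.4245), jump to mode 0
Mode 0: flow for 0.8069 to horizon, guard not reached → x = (-2.1011)

1 1.0955 1->0
final: 0 -2.1011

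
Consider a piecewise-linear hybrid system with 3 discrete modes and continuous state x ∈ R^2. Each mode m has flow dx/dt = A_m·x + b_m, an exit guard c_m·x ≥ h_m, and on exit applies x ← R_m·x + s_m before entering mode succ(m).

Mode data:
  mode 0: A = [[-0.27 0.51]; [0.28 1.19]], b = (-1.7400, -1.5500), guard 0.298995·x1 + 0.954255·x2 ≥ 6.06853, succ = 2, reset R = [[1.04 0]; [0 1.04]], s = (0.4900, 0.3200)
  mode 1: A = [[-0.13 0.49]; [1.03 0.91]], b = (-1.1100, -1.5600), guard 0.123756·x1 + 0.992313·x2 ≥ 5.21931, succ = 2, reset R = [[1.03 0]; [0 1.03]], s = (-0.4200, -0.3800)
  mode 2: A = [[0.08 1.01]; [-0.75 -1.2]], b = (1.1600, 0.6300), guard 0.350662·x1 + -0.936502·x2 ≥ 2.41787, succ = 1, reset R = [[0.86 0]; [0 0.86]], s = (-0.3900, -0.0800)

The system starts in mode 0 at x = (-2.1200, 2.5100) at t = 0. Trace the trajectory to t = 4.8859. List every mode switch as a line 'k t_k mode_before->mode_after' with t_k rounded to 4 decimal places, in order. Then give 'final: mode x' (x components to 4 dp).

Mode 0: guard c·x = 6.0685 hit at Δt = 1.5686 (t = 1.5686), x⁻ = (-0.9539, 6.6583) → reset → x⁺ = (-0.5020, 7.2446), jump to mode 2
Mode 2: guard c·x = 2.4179 hit at Δt = 1.4378 (t = 3.0064), x⁻ = (5.6709, -0.4584) → reset → x⁺ = (4.4870, -0.4742), jump to mode 1
Mode 1: guard c·x = 5.2193 hit at Δt = 1.3805 (t = 4.3869), x⁻ = (3.4868, 4.8249) → reset → x⁺ = (3.1714, 4.5896), jump to mode 2
Mode 2: flow for 0.4990 to horizon, guard not reached → x = (5.4141, 1.4840)

1 1.5686 0->2
2 3.0064 2->1
3 4.3869 1->2
final: 2 5.4141 1.4840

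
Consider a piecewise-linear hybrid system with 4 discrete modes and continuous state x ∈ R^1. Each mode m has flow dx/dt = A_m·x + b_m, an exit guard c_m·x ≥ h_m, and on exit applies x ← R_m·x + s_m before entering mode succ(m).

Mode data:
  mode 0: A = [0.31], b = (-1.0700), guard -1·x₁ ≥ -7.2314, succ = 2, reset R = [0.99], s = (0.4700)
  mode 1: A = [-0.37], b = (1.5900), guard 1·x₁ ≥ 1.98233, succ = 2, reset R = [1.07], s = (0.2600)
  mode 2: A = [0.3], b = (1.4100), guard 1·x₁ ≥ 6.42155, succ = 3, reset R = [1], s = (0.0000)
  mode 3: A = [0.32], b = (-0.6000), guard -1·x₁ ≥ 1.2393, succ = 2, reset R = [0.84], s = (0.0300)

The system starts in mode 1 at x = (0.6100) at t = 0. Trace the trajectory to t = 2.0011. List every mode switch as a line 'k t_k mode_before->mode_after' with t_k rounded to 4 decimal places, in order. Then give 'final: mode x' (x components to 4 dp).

1 1.2581 1->2
final: 2 4.1492

Mode 1: guard c·x = 1.9823 hit at Δt = 1.2581 (t = 1.2581), x⁻ = (1.9823) → reset → x⁺ = (2.3811), jump to mode 2
Mode 2: flow for 0.7430 to horizon, guard not reached → x = (4.1492)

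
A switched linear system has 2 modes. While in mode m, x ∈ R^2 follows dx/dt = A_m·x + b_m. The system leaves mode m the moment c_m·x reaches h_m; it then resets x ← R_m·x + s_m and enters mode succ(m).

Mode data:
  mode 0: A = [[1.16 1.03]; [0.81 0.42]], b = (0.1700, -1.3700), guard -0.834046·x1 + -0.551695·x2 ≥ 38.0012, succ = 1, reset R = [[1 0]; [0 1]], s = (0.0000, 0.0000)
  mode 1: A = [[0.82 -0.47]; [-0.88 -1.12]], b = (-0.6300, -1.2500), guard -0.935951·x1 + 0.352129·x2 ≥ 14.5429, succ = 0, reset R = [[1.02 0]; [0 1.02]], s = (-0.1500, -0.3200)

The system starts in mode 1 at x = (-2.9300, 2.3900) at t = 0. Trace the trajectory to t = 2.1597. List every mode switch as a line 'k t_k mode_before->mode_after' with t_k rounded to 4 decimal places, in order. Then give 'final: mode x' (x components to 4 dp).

1 1.3609 1->0
final: 0 -36.3833 -11.6179

Mode 1: guard c·x = 14.5429 hit at Δt = 1.3609 (t = 1.3609), x⁻ = (-13.6983, 4.8900) → reset → x⁺ = (-14.1223, 4.6678), jump to mode 0
Mode 0: flow for 0.7988 to horizon, guard not reached → x = (-36.3833, -11.6179)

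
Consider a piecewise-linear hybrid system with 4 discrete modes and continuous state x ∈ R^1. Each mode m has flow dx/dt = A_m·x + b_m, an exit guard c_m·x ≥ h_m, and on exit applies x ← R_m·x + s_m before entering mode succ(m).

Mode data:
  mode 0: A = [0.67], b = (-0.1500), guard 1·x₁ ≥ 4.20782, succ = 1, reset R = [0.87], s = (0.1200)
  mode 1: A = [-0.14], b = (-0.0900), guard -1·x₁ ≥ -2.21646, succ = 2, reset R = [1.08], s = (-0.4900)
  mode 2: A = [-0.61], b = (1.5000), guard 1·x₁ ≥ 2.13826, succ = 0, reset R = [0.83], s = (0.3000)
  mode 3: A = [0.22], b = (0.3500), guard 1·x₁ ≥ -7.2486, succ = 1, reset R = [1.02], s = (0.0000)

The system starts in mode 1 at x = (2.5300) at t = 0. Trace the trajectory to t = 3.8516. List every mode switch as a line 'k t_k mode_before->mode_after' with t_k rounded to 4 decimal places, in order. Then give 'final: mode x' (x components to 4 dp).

Mode 1: guard c·x = -2.2165 hit at Δt = 0.7432 (t = 0.7432), x⁻ = (2.2165) → reset → x⁺ = (1.9038), jump to mode 2
Mode 2: guard c·x = 2.1383 hit at Δt = 0.8995 (t = 1.6427), x⁻ = (2.1383) → reset → x⁺ = (2.0748), jump to mode 0
Mode 0: guard c·x = 4.2078 hit at Δt = 1.1442 (t = 2.7869), x⁻ = (4.2078) → reset → x⁺ = (3.7808), jump to mode 1
Mode 1: flow for 1.0647 to horizon, guard not reached → x = (3.1682)

1 0.7432 1->2
2 1.6427 2->0
3 2.7869 0->1
final: 1 3.1682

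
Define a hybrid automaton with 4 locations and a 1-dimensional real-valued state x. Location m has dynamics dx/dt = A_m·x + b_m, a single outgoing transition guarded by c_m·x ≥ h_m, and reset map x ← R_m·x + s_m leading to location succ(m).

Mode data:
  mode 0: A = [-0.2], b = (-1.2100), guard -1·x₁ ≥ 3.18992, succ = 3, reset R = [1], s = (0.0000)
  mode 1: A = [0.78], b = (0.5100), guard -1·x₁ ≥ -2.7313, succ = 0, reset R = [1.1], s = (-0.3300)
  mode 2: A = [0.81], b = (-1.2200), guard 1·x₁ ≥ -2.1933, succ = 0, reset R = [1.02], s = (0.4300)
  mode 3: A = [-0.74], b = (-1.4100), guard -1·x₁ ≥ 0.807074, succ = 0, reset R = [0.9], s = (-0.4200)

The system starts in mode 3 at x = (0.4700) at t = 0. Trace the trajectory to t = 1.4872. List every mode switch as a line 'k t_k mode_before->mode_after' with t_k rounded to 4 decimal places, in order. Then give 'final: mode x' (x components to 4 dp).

Mode 3: guard c·x = 0.8071 hit at Δt = 1.0424 (t = 1.0424), x⁻ = (-0.8071) → reset → x⁺ = (-1.1464), jump to mode 0
Mode 0: flow for 0.4448 to horizon, guard not reached → x = (-1.5638)

1 1.0424 3->0
final: 0 -1.5638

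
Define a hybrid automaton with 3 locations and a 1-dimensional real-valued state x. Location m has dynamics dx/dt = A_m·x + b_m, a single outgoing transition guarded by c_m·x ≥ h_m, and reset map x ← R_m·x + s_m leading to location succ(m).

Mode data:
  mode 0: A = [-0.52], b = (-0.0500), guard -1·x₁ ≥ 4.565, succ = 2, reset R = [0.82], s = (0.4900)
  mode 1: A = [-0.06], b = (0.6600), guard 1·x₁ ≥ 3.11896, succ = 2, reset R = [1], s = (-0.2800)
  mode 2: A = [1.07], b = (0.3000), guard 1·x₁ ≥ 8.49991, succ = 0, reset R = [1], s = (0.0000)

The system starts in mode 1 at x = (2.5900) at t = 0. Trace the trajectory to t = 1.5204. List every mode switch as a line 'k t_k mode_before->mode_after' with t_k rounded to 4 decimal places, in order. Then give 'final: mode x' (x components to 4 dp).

1 1.0827 1->2
final: 2 4.7023

Mode 1: guard c·x = 3.1190 hit at Δt = 1.0827 (t = 1.0827), x⁻ = (3.1190) → reset → x⁺ = (2.8390), jump to mode 2
Mode 2: flow for 0.4377 to horizon, guard not reached → x = (4.7023)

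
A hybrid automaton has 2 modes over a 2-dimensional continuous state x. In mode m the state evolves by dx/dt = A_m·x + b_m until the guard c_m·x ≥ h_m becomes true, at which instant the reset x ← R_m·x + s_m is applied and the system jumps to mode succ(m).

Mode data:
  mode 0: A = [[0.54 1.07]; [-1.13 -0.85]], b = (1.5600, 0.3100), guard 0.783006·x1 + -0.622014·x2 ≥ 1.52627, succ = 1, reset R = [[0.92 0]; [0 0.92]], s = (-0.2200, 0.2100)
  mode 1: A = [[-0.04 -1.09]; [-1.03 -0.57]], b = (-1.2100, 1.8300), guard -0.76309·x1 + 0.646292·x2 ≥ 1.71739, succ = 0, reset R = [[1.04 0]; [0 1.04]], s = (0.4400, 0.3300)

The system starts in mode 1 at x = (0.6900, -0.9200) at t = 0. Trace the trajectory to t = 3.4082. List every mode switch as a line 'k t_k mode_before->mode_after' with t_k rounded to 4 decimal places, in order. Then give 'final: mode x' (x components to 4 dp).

Mode 1: guard c·x = 1.7174 hit at Δt = 1.3229 (t = 1.3229), x⁻ = (-1.1188, 1.3364) → reset → x⁺ = (-0.7235, 1.7198), jump to mode 0
Mode 0: guard c·x = 1.5263 hit at Δt = 0.9089 (t = 2.2318), x⁻ = (2.2100, 0.3282) → reset → x⁺ = (1.8132, 0.5120), jump to mode 1
Mode 1: flow for 1.1764 to horizon, guard not reached → x = (-0.5806, 1.3319)

1 1.3229 1->0
2 2.2318 0->1
final: 1 -0.5806 1.3319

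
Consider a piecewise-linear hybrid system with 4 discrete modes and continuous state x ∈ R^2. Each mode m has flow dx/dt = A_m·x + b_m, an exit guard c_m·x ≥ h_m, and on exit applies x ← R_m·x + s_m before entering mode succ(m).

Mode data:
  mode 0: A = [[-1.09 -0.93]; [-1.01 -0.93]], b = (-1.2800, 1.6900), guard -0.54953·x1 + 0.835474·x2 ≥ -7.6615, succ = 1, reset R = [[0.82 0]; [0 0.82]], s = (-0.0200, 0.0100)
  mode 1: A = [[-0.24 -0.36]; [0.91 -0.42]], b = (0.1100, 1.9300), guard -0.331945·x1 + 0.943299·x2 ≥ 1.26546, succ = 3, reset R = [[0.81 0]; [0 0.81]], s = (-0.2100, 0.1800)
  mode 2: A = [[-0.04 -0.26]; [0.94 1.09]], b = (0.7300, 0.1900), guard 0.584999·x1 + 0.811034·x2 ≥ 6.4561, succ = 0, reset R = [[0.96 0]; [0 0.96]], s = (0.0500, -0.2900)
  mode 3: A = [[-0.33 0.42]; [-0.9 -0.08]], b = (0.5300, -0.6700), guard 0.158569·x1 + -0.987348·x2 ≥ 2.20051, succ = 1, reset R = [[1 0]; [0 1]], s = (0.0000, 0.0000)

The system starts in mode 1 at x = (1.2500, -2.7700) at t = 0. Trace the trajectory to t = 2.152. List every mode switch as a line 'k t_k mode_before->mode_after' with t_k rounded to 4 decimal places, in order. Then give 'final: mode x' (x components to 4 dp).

Mode 1: guard c·x = 1.2655 hit at Δt = 1.3705 (t = 1.3705), x⁻ = (1.0962, 1.7273) → reset → x⁺ = (0.6779, 1.5791), jump to mode 3
Mode 3: flow for 0.7815 to horizon, guard not reached → x = (1.1615, 0.3163)

1 1.3705 1->3
final: 3 1.1615 0.3163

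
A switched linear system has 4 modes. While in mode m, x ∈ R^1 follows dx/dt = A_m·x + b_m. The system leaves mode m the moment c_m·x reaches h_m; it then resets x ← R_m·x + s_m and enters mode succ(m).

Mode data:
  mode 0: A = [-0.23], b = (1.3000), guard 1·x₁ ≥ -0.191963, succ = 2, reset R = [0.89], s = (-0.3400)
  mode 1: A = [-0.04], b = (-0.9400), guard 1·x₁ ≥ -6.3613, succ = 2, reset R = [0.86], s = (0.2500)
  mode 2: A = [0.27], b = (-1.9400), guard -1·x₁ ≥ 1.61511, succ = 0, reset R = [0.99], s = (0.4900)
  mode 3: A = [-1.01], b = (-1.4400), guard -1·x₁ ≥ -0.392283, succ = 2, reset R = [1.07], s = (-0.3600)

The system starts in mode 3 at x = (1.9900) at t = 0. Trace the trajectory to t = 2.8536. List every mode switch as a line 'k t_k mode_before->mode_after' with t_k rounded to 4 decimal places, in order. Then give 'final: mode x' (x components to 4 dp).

1 0.6244 3->2
2 1.4063 2->0
3 2.0400 0->2
4 2.5366 2->0
final: 0 -0.6335

Mode 3: guard c·x = -0.3923 hit at Δt = 0.6244 (t = 0.6244), x⁻ = (0.3923) → reset → x⁺ = (0.0597), jump to mode 2
Mode 2: guard c·x = 1.6151 hit at Δt = 0.7819 (t = 1.4063), x⁻ = (-1.6151) → reset → x⁺ = (-1.1090), jump to mode 0
Mode 0: guard c·x = -0.1920 hit at Δt = 0.6337 (t = 2.0400), x⁻ = (-0.1920) → reset → x⁺ = (-0.5108), jump to mode 2
Mode 2: guard c·x = 1.6151 hit at Δt = 0.4966 (t = 2.5366), x⁻ = (-1.6151) → reset → x⁺ = (-1.1090), jump to mode 0
Mode 0: flow for 0.3170 to horizon, guard not reached → x = (-0.6335)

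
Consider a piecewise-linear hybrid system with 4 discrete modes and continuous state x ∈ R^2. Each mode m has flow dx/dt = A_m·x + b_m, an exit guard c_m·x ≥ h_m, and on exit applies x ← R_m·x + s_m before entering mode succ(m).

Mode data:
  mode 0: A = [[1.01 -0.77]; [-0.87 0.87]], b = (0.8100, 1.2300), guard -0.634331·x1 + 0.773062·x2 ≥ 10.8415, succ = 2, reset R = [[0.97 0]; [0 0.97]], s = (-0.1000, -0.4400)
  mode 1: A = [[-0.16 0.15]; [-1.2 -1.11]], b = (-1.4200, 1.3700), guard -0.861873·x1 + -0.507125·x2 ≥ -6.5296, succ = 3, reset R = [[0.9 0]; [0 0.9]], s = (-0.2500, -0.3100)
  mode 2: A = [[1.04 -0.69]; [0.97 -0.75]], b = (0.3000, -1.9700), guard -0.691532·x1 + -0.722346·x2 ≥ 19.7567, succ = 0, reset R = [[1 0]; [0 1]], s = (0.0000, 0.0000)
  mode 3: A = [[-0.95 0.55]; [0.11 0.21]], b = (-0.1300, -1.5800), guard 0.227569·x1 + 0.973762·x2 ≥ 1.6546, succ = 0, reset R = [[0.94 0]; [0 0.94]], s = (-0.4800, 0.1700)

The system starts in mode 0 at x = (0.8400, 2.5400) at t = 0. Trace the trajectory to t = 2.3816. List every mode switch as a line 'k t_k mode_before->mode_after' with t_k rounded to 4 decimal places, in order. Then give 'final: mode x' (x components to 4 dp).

Mode 0: guard c·x = 10.8415 hit at Δt = 1.2467 (t = 1.2467), x⁻ = (-4.1273, 10.6374) → reset → x⁺ = (-4.1035, 9.8783), jump to mode 2
Mode 2: flow for 1.1349 to horizon, guard not reached → x = (-18.1180, -5.9995)

1 1.2467 0->2
final: 2 -18.1180 -5.9995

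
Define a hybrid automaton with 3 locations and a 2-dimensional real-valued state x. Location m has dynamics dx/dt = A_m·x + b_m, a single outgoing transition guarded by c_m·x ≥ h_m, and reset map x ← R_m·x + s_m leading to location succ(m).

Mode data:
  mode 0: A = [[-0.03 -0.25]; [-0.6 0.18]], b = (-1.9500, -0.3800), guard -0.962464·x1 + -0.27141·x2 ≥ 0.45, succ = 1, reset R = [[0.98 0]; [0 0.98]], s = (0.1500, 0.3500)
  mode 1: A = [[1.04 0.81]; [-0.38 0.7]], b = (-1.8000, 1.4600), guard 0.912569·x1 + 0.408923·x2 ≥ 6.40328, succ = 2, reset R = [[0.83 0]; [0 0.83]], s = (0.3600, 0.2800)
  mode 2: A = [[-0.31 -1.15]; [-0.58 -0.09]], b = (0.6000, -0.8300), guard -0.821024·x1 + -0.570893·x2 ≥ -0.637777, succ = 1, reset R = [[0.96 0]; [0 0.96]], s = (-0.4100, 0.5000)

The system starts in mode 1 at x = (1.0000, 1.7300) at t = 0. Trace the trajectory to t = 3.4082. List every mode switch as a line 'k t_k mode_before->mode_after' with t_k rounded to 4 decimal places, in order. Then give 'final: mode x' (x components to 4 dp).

Mode 1: guard c·x = 6.4033 hit at Δt = 1.1553 (t = 1.1553), x⁻ = (4.7205, 5.1244) → reset → x⁺ = (4.2780, 4.5332), jump to mode 2
Mode 2: guard c·x = -0.6378 hit at Δt = 1.5783 (t = 2.7336), x⁻ = (-0.3281, 1.5890) → reset → x⁺ = (-0.7250, 2.0254), jump to mode 1
Mode 1: flow for 0.6746 to horizon, guard not reached → x = (-0.7374, 4.7860)

1 1.1553 1->2
2 2.7336 2->1
final: 1 -0.7374 4.7860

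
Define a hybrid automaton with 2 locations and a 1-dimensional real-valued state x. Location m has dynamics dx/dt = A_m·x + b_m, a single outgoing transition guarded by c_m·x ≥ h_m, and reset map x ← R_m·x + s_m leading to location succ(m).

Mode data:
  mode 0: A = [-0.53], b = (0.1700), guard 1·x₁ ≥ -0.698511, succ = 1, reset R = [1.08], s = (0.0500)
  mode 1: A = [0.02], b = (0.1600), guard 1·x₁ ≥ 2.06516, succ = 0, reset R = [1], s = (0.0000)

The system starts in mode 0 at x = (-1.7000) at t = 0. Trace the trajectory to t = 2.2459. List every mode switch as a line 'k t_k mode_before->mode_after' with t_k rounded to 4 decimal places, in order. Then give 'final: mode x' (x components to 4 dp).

1 1.2913 0->1
final: 1 -0.5638

Mode 0: guard c·x = -0.6985 hit at Δt = 1.2913 (t = 1.2913), x⁻ = (-0.6985) → reset → x⁺ = (-0.7044), jump to mode 1
Mode 1: flow for 0.9546 to horizon, guard not reached → x = (-0.5638)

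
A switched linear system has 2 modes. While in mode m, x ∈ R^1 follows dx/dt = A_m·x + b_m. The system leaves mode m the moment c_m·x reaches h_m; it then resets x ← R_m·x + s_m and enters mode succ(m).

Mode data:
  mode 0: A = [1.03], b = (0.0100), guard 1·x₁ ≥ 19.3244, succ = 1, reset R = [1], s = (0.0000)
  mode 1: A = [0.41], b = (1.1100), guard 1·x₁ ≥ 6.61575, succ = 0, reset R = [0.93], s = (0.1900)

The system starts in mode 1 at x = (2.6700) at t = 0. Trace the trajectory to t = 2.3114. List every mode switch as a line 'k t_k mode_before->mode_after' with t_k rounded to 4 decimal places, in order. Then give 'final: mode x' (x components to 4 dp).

1 1.3422 1->0
final: 0 17.2280

Mode 1: guard c·x = 6.6158 hit at Δt = 1.3422 (t = 1.3422), x⁻ = (6.6158) → reset → x⁺ = (6.3426), jump to mode 0
Mode 0: flow for 0.9692 to horizon, guard not reached → x = (17.2280)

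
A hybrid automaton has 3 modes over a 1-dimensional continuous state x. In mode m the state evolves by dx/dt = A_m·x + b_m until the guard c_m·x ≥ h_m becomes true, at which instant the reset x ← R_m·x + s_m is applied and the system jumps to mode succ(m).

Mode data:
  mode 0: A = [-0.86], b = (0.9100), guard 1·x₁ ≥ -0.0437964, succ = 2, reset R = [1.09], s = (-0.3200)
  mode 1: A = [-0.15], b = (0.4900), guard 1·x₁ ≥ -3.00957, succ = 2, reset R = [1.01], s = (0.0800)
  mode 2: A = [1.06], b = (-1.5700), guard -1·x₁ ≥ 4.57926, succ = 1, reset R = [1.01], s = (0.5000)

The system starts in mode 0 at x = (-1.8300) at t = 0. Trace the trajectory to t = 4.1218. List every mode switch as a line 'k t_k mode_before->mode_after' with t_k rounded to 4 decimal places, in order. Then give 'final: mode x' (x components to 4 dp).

Mode 0: guard c·x = -0.0438 hit at Δt = 1.1204 (t = 1.1204), x⁻ = (-0.0438) → reset → x⁺ = (-0.3677), jump to mode 2
Mode 2: guard c·x = 4.5793 hit at Δt = 1.1200 (t = 2.2404), x⁻ = (-4.5793) → reset → x⁺ = (-4.1251), jump to mode 1
Mode 1: guard c·x = -3.0096 hit at Δt = 1.0906 (t = 3.3310), x⁻ = (-3.0096) → reset → x⁺ = (-2.9597), jump to mode 2
Mode 2: guard c·x = 4.5793 hit at Δt = 0.2933 (t = 3.6243), x⁻ = (-4.5793) → reset → x⁺ = (-4.1251), jump to mode 1
Mode 1: flow for 0.4975 to horizon, guard not reached → x = (-3.5936)

1 1.1204 0->2
2 2.2404 2->1
3 3.3310 1->2
4 3.6243 2->1
final: 1 -3.5936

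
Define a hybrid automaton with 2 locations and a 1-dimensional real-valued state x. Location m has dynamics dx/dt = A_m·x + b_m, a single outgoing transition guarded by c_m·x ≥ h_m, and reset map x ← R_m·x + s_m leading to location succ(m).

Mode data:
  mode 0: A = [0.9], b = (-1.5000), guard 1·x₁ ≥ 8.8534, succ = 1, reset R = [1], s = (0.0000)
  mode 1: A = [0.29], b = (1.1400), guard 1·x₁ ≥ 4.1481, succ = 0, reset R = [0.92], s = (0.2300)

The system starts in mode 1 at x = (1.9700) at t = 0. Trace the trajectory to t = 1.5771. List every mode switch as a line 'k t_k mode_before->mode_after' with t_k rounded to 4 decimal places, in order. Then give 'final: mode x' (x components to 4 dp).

1 1.0833 1->0
final: 0 5.3778

Mode 1: guard c·x = 4.1481 hit at Δt = 1.0833 (t = 1.0833), x⁻ = (4.1481) → reset → x⁺ = (4.0463), jump to mode 0
Mode 0: flow for 0.4938 to horizon, guard not reached → x = (5.3778)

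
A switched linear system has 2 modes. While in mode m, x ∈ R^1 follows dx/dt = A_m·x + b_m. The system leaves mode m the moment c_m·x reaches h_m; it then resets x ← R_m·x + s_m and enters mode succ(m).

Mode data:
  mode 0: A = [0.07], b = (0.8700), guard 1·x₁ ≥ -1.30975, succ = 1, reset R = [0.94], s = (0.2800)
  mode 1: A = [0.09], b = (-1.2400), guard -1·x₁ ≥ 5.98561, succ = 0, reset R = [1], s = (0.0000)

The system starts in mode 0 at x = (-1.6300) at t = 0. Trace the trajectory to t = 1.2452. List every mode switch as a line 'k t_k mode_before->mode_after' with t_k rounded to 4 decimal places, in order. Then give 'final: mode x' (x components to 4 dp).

Mode 0: guard c·x = -1.3097 hit at Δt = 0.4175 (t = 0.4175), x⁻ = (-1.3097) → reset → x⁺ = (-0.9512), jump to mode 1
Mode 1: flow for 0.8277 to horizon, guard not reached → x = (-2.0903)

1 0.4175 0->1
final: 1 -2.0903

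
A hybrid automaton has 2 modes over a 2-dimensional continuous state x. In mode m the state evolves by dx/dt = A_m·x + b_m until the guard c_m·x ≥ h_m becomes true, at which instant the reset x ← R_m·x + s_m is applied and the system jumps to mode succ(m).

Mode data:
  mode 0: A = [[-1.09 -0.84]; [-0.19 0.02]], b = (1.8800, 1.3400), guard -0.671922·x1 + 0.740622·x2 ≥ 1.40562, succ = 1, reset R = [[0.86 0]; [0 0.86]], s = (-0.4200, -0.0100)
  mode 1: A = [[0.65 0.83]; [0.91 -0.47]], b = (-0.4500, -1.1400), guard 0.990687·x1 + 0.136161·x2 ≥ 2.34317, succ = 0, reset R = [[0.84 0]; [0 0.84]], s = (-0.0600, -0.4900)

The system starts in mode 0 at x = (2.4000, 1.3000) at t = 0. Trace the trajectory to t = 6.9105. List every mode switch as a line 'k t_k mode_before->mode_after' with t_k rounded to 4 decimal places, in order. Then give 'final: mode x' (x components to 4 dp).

1 1.1850 0->1
2 2.4432 1->0
3 4.1195 0->1
4 5.8141 1->0
final: 0 1.2239 1.4662

Mode 0: guard c·x = 1.4056 hit at Δt = 1.1850 (t = 1.1850), x⁻ = (0.7649, 2.5918) → reset → x⁺ = (0.2378, 2.2190), jump to mode 1
Mode 1: guard c·x = 2.3432 hit at Δt = 1.2582 (t = 2.4432), x⁻ = (2.1950, 1.2382) → reset → x⁺ = (1.7838, 0.5501), jump to mode 0
Mode 0: guard c·x = 1.4056 hit at Δt = 1.6763 (t = 4.1195), x⁻ = (0.6093, 2.4506) → reset → x⁺ = (0.1040, 2.0975), jump to mode 1
Mode 1: guard c·x = 2.3432 hit at Δt = 1.6946 (t = 5.8141), x⁻ = (2.2358, 0.9416) → reset → x⁺ = (1.8181, 0.3009), jump to mode 0
Mode 0: flow for 1.0964 to horizon, guard not reached → x = (1.2239, 1.4662)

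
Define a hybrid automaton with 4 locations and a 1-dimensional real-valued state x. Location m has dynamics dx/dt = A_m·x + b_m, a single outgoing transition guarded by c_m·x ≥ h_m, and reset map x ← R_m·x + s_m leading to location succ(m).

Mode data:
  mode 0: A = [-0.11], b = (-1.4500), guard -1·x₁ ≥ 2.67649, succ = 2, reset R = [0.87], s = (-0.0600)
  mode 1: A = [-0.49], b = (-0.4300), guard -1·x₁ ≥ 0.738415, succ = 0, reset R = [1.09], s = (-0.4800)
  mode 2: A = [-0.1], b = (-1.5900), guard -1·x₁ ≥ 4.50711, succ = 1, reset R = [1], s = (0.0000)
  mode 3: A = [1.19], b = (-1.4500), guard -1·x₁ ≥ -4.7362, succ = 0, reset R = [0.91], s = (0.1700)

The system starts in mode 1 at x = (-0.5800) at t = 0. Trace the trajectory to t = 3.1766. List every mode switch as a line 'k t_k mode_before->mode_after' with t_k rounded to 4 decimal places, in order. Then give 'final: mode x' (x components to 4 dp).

Mode 1: guard c·x = 0.7384 hit at Δt = 1.5513 (t = 1.5513), x⁻ = (-0.7384) → reset → x⁺ = (-1.2849), jump to mode 0
Mode 0: guard c·x = 2.6765 hit at Δt = 1.1309 (t = 2.6822), x⁻ = (-2.6765) → reset → x⁺ = (-2.3885), jump to mode 2
Mode 2: flow for 0.4944 to horizon, guard not reached → x = (-3.0403)

1 1.5513 1->0
2 2.6822 0->2
final: 2 -3.0403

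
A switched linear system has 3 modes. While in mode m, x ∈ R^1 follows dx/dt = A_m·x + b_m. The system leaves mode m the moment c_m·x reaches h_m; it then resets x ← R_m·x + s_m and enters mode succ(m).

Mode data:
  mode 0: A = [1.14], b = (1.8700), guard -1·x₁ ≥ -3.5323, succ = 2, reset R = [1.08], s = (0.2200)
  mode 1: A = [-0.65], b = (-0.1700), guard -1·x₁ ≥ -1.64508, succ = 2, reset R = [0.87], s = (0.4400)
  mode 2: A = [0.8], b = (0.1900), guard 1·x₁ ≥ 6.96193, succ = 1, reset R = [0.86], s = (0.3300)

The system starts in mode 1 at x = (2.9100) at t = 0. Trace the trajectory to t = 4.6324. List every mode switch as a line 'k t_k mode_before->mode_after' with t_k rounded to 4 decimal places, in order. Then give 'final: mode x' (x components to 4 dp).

1 0.7829 1->2
2 2.3178 2->1
3 4.2232 1->2
final: 2 2.6879

Mode 1: guard c·x = -1.6451 hit at Δt = 0.7829 (t = 0.7829), x⁻ = (1.6451) → reset → x⁺ = (1.8712), jump to mode 2
Mode 2: guard c·x = 6.9619 hit at Δt = 1.5349 (t = 2.3178), x⁻ = (6.9619) → reset → x⁺ = (6.3173), jump to mode 1
Mode 1: guard c·x = -1.6451 hit at Δt = 1.9054 (t = 4.2232), x⁻ = (1.6451) → reset → x⁺ = (1.8712), jump to mode 2
Mode 2: flow for 0.4092 to horizon, guard not reached → x = (2.6879)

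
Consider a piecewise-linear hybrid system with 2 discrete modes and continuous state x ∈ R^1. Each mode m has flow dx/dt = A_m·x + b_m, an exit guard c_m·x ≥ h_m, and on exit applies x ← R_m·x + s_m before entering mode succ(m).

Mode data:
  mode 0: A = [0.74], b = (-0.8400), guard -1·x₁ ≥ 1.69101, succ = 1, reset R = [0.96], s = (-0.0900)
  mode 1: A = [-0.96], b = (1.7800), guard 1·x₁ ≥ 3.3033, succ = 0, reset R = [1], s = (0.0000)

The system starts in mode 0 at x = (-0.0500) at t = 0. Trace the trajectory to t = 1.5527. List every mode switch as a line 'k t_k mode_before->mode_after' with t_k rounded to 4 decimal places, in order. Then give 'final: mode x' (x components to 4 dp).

Mode 0: guard c·x = 1.6910 hit at Δt = 1.1744 (t = 1.1744), x⁻ = (-1.6910) → reset → x⁺ = (-1.7134), jump to mode 1
Mode 1: flow for 0.3783 to horizon, guard not reached → x = (-0.6269)

1 1.1744 0->1
final: 1 -0.6269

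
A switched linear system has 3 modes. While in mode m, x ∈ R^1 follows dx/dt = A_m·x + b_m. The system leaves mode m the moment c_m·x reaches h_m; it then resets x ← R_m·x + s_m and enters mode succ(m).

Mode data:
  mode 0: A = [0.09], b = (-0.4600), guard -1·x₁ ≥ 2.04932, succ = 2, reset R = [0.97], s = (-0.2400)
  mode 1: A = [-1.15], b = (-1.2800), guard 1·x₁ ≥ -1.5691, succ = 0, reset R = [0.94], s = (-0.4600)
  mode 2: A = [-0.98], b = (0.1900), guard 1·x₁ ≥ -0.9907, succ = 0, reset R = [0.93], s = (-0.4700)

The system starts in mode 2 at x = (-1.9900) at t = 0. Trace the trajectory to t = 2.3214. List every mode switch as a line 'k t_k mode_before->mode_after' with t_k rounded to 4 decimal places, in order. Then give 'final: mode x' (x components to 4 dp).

1 0.6242 2->0
2 1.6952 0->2
final: 2 -1.1171

Mode 2: guard c·x = -0.9907 hit at Δt = 0.6242 (t = 0.6242), x⁻ = (-0.9907) → reset → x⁺ = (-1.3914), jump to mode 0
Mode 0: guard c·x = 2.0493 hit at Δt = 1.0710 (t = 1.6952), x⁻ = (-2.0493) → reset → x⁺ = (-2.2278), jump to mode 2
Mode 2: flow for 0.6262 to horizon, guard not reached → x = (-1.1171)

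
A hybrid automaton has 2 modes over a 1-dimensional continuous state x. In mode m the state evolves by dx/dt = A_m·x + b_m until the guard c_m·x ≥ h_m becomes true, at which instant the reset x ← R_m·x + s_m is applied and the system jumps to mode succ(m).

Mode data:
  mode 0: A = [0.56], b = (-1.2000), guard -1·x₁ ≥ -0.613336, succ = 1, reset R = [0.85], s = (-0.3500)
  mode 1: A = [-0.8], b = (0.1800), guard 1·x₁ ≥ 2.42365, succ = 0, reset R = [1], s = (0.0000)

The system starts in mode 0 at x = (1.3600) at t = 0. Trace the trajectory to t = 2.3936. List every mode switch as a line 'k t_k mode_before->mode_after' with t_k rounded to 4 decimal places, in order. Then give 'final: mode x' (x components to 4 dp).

Mode 0: guard c·x = -0.6133 hit at Δt = 1.1960 (t = 1.1960), x⁻ = (0.6133) → reset → x⁺ = (0.1713), jump to mode 1
Mode 1: flow for 1.1976 to horizon, guard not reached → x = (0.2044)

1 1.1960 0->1
final: 1 0.2044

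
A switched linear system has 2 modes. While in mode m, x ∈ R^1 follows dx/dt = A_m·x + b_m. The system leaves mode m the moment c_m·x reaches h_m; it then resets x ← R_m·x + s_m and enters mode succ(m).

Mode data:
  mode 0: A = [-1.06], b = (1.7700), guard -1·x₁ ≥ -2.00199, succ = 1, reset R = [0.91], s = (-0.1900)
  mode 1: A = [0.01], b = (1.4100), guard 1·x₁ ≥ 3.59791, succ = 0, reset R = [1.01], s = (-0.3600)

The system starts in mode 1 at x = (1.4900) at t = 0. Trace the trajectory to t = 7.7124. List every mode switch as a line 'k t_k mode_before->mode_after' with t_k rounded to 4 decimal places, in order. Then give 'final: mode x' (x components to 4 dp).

1 1.4685 1->0
2 2.9540 0->1
3 4.3230 1->0
4 5.8085 0->1
5 7.1776 1->0
final: 0 2.5798

Mode 1: guard c·x = 3.5979 hit at Δt = 1.4685 (t = 1.4685), x⁻ = (3.5979) → reset → x⁺ = (3.2739), jump to mode 0
Mode 0: guard c·x = -2.0020 hit at Δt = 1.4855 (t = 2.9540), x⁻ = (2.0020) → reset → x⁺ = (1.6318), jump to mode 1
Mode 1: guard c·x = 3.5979 hit at Δt = 1.3690 (t = 4.3230), x⁻ = (3.5979) → reset → x⁺ = (3.2739), jump to mode 0
Mode 0: guard c·x = -2.0020 hit at Δt = 1.4855 (t = 5.8085), x⁻ = (2.0020) → reset → x⁺ = (1.6318), jump to mode 1
Mode 1: guard c·x = 3.5979 hit at Δt = 1.3690 (t = 7.1776), x⁻ = (3.5979) → reset → x⁺ = (3.2739), jump to mode 0
Mode 0: flow for 0.5348 to horizon, guard not reached → x = (2.5798)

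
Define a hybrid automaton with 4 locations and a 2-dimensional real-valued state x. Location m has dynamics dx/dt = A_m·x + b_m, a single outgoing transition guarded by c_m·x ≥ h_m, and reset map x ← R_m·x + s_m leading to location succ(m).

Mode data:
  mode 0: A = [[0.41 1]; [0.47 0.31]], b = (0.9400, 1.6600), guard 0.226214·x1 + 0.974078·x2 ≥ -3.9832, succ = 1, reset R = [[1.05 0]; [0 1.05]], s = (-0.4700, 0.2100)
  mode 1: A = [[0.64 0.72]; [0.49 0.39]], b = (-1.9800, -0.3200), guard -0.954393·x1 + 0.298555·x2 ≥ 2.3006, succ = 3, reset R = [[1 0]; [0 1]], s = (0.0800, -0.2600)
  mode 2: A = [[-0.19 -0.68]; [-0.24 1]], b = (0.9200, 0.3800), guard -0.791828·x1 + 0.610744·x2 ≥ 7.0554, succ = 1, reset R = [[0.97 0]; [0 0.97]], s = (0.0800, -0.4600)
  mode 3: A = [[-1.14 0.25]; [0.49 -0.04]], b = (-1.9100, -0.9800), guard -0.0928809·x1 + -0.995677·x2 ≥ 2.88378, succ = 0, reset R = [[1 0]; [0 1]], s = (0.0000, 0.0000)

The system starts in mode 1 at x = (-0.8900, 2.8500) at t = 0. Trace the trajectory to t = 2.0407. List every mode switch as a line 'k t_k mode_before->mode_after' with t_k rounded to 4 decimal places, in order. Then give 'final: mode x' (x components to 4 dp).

1 0.9781 1->3
final: 3 -1.3029 1.0788

Mode 1: guard c·x = 2.3006 hit at Δt = 0.9781 (t = 0.9781), x⁻ = (-1.4308, 3.1320) → reset → x⁺ = (-1.3508, 2.8720), jump to mode 3
Mode 3: flow for 1.0626 to horizon, guard not reached → x = (-1.3029, 1.0788)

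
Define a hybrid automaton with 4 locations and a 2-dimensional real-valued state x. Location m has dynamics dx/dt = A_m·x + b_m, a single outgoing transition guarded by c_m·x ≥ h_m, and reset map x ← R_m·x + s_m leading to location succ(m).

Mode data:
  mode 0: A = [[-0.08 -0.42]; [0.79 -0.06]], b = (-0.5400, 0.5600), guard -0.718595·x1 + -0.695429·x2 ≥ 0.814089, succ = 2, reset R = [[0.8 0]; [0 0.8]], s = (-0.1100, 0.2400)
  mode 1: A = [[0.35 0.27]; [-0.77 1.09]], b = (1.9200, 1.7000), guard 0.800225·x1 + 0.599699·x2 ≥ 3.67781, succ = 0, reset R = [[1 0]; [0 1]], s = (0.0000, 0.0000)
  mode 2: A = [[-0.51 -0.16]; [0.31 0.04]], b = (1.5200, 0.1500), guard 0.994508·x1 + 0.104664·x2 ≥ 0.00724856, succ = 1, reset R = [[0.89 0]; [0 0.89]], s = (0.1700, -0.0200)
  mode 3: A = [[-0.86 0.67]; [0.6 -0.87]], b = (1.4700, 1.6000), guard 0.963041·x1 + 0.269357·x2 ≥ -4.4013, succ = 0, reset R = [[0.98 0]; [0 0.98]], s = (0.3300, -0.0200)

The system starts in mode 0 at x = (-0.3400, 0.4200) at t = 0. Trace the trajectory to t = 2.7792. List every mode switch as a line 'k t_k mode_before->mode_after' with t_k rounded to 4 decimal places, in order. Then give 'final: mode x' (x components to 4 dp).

1 1.5357 0->2
2 2.1861 2->1
final: 1 1.6004 1.5670

Mode 0: guard c·x = 0.8141 hit at Δt = 1.5357 (t = 1.5357), x⁻ = (-1.3290, 0.2026) → reset → x⁺ = (-1.1732, 0.4021), jump to mode 2
Mode 2: guard c·x = 0.0072 hit at Δt = 0.6504 (t = 2.1861), x⁻ = (-0.0342, 0.3941) → reset → x⁺ = (0.1396, 0.3308), jump to mode 1
Mode 1: flow for 0.5931 to horizon, guard not reached → x = (1.6004, 1.5670)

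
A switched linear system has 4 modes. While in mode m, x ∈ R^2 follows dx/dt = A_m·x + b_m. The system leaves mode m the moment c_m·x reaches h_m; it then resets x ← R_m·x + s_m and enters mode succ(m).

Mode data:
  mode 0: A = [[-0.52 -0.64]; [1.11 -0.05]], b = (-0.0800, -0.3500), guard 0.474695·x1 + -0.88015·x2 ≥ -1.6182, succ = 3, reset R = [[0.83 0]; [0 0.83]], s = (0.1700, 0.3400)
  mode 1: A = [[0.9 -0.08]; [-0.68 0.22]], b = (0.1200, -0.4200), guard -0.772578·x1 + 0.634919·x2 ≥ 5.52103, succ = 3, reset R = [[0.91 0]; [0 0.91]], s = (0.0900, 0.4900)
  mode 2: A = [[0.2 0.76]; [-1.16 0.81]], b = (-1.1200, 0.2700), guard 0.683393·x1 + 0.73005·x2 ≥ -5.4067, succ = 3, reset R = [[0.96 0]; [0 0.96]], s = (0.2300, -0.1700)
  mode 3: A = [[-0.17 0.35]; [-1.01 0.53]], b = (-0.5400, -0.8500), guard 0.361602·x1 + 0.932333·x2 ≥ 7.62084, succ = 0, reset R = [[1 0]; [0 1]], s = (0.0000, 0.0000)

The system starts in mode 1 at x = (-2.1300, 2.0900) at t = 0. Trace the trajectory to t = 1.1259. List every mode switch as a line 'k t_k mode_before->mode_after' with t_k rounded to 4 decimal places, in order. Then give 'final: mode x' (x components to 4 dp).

Mode 1: guard c·x = 5.5210 hit at Δt = 0.7081 (t = 0.7081), x⁻ = (-4.1238, 3.6778) → reset → x⁺ = (-3.6626, 3.8368), jump to mode 3
Mode 3: flow for 0.4178 to horizon, guard not reached → x = (-2.9376, 5.9656)

1 0.7081 1->3
final: 3 -2.9376 5.9656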